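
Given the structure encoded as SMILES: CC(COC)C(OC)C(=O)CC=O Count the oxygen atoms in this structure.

Scan the SMILES for O atoms (remember two-letter symbols like Cl and Br are single atoms).
Oxygen count: 4.

4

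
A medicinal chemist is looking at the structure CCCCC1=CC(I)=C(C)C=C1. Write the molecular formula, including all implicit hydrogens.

C11H15I

Walk through each heavy atom and fill implicit hydrogens from standard valence (C 4, N 3, O 2, S 2, halogen 1):
  atom 1: C, bond orders sum to 1 (valence 4) → 3 H
  atom 2: C, bond orders sum to 2 (valence 4) → 2 H
  atom 3: C, bond orders sum to 2 (valence 4) → 2 H
  atom 4: C, bond orders sum to 2 (valence 4) → 2 H
  atom 5: C, bond orders sum to 4 (valence 4) → 0 H
  atom 6: C, bond orders sum to 3 (valence 4) → 1 H
  atom 7: C, bond orders sum to 4 (valence 4) → 0 H
  atom 8: I (halogen, monovalent) → 0 H
  atom 9: C, bond orders sum to 4 (valence 4) → 0 H
  atom 10: C, bond orders sum to 1 (valence 4) → 3 H
  atom 11: C, bond orders sum to 3 (valence 4) → 1 H
  atom 12: C, bond orders sum to 3 (valence 4) → 1 H
Totals → C:11, H:15, I:1.
In Hill order: C11H15I.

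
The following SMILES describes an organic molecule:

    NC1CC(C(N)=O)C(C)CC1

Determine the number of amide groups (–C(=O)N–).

1

The amide motif appears at heavy-atom position 5 in the SMILES.
Other groups present: 1 primary amine.
Amide count: 1.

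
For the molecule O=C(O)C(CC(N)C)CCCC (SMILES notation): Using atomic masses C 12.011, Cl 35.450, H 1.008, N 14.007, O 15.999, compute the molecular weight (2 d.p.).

First, the molecular formula is C9H19NO2 (counting implicit H from valence).
  C: 9 × 12.011 = 108.099
  H: 19 × 1.008 = 19.152
  N: 1 × 14.007 = 14.007
  O: 2 × 15.999 = 31.998
Sum: 9×12.011 + 19×1.008 + 1×14.007 + 2×15.999 = 173.256 → 173.26 g/mol.

173.26 g/mol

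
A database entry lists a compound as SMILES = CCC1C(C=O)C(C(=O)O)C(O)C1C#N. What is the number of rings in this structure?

In SMILES, each pair of matching ring-closure digits denotes one ring-closing bond; the number of such bonds equals the number of independent rings.
Ring-closure bonds here: 1.

1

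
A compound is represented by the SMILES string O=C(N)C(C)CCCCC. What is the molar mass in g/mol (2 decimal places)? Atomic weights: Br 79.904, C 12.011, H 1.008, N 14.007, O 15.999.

First, the molecular formula is C8H17NO (counting implicit H from valence).
  C: 8 × 12.011 = 96.088
  H: 17 × 1.008 = 17.136
  N: 1 × 14.007 = 14.007
  O: 1 × 15.999 = 15.999
Sum: 8×12.011 + 17×1.008 + 1×14.007 + 1×15.999 = 143.230 → 143.23 g/mol.

143.23 g/mol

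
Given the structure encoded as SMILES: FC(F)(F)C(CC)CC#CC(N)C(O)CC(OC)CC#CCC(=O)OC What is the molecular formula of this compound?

C18H26F3NO4

Walk through each heavy atom and fill implicit hydrogens from standard valence (C 4, N 3, O 2, S 2, halogen 1):
  atom 1: F (halogen, monovalent) → 0 H
  atom 2: C, bond orders sum to 4 (valence 4) → 0 H
  atom 3: F (halogen, monovalent) → 0 H
  atom 4: F (halogen, monovalent) → 0 H
  atom 5: C, bond orders sum to 3 (valence 4) → 1 H
  atom 6: C, bond orders sum to 2 (valence 4) → 2 H
  atom 7: C, bond orders sum to 1 (valence 4) → 3 H
  atom 8: C, bond orders sum to 2 (valence 4) → 2 H
  atom 9: C, bond orders sum to 4 (valence 4) → 0 H
  atom 10: C, bond orders sum to 4 (valence 4) → 0 H
  atom 11: C, bond orders sum to 3 (valence 4) → 1 H
  atom 12: N, bond orders sum to 1 (valence 3) → 2 H
  atom 13: C, bond orders sum to 3 (valence 4) → 1 H
  atom 14: O, bond orders sum to 1 (valence 2) → 1 H
  atom 15: C, bond orders sum to 2 (valence 4) → 2 H
  atom 16: C, bond orders sum to 3 (valence 4) → 1 H
  atom 17: O, bond orders sum to 2 (valence 2) → 0 H
  atom 18: C, bond orders sum to 1 (valence 4) → 3 H
  atom 19: C, bond orders sum to 2 (valence 4) → 2 H
  atom 20: C, bond orders sum to 4 (valence 4) → 0 H
  atom 21: C, bond orders sum to 4 (valence 4) → 0 H
  atom 22: C, bond orders sum to 2 (valence 4) → 2 H
  atom 23: C, bond orders sum to 4 (valence 4) → 0 H
  atom 24: O, bond orders sum to 2 (valence 2) → 0 H
  atom 25: O, bond orders sum to 2 (valence 2) → 0 H
  atom 26: C, bond orders sum to 1 (valence 4) → 3 H
Totals → C:18, H:26, F:3, N:1, O:4.
In Hill order: C18H26F3NO4.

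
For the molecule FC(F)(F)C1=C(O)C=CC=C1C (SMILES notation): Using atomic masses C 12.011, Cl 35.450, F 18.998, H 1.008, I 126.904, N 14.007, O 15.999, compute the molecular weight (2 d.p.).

First, the molecular formula is C8H7F3O (counting implicit H from valence).
  C: 8 × 12.011 = 96.088
  F: 3 × 18.998 = 56.994
  H: 7 × 1.008 = 7.056
  O: 1 × 15.999 = 15.999
Sum: 8×12.011 + 3×18.998 + 7×1.008 + 1×15.999 = 176.137 → 176.14 g/mol.

176.14 g/mol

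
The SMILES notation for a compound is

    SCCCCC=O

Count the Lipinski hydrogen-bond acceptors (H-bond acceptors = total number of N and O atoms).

N atoms: 0; O atoms: 1.
Lipinski HBA = 0 + 1 = 1.

1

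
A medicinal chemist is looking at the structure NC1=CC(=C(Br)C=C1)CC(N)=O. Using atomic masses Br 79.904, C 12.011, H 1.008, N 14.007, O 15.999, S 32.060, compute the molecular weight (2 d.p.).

First, the molecular formula is C8H9BrN2O (counting implicit H from valence).
  Br: 1 × 79.904 = 79.904
  C: 8 × 12.011 = 96.088
  H: 9 × 1.008 = 9.072
  N: 2 × 14.007 = 28.014
  O: 1 × 15.999 = 15.999
Sum: 1×79.904 + 8×12.011 + 9×1.008 + 2×14.007 + 1×15.999 = 229.077 → 229.08 g/mol.

229.08 g/mol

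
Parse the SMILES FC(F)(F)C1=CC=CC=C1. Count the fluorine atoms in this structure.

Scan the SMILES for F atoms (remember two-letter symbols like Cl and Br are single atoms).
Fluorine count: 3.

3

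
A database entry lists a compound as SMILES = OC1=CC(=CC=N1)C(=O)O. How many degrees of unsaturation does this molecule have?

5

Degree of unsaturation = (number of rings) + (number of π bonds).
Ring closures in the SMILES: 1.
π bonds: 4 double bonds (each 1 DoU) → 4 DoU from unsaturation.
Total DoU = 1 + 4 = 5.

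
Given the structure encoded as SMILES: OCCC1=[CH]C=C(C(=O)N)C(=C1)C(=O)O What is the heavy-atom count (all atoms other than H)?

15

Every atom symbol written in the SMILES (organic subset) is one heavy atom; implicit H are not written.
Heavy atoms by element → C:10, N:1, O:4.
Total: 15.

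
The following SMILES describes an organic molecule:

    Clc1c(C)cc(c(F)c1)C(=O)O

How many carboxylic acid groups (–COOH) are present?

The carboxylic acid motif appears at heavy-atom position 10 in the SMILES.
Carboxylic acid count: 1.

1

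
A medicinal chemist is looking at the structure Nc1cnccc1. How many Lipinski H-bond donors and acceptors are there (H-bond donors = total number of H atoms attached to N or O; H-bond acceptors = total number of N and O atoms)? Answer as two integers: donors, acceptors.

2, 2

Donors: find every N or O and count the H atoms it carries.
  atom 1 (N): bond orders sum to 1 → 2 H
  atom 4 (N): bond orders sum to 3 → 0 H
Lipinski HBD = 2.
Acceptors: N atoms = 2, O atoms = 0 → HBA = 2.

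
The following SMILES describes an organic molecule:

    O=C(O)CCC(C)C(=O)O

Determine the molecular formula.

C6H10O4

Walk through each heavy atom and fill implicit hydrogens from standard valence (C 4, N 3, O 2, S 2, halogen 1):
  atom 1: O, bond orders sum to 2 (valence 2) → 0 H
  atom 2: C, bond orders sum to 4 (valence 4) → 0 H
  atom 3: O, bond orders sum to 1 (valence 2) → 1 H
  atom 4: C, bond orders sum to 2 (valence 4) → 2 H
  atom 5: C, bond orders sum to 2 (valence 4) → 2 H
  atom 6: C, bond orders sum to 3 (valence 4) → 1 H
  atom 7: C, bond orders sum to 1 (valence 4) → 3 H
  atom 8: C, bond orders sum to 4 (valence 4) → 0 H
  atom 9: O, bond orders sum to 2 (valence 2) → 0 H
  atom 10: O, bond orders sum to 1 (valence 2) → 1 H
Totals → C:6, H:10, O:4.
In Hill order: C6H10O4.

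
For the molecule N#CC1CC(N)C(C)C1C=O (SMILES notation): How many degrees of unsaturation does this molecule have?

Molecular formula: C8H12N2O.
DoU = (2C + 2 + N − H − X) / 2, where X is the halogen count and O/S are ignored.
    = (2·8 + 2 + 2 − 12 − 0) / 2 = 8 / 2 = 4.

4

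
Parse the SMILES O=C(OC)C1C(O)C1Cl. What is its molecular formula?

Walk through each heavy atom and fill implicit hydrogens from standard valence (C 4, N 3, O 2, S 2, halogen 1):
  atom 1: O, bond orders sum to 2 (valence 2) → 0 H
  atom 2: C, bond orders sum to 4 (valence 4) → 0 H
  atom 3: O, bond orders sum to 2 (valence 2) → 0 H
  atom 4: C, bond orders sum to 1 (valence 4) → 3 H
  atom 5: C, bond orders sum to 3 (valence 4) → 1 H
  atom 6: C, bond orders sum to 3 (valence 4) → 1 H
  atom 7: O, bond orders sum to 1 (valence 2) → 1 H
  atom 8: C, bond orders sum to 3 (valence 4) → 1 H
  atom 9: Cl (halogen, monovalent) → 0 H
Totals → C:5, H:7, Cl:1, O:3.
In Hill order: C5H7ClO3.

C5H7ClO3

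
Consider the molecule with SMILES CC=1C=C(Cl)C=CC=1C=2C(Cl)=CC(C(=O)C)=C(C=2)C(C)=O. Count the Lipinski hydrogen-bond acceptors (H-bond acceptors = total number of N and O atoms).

2

N atoms: 0; O atoms: 2.
Lipinski HBA = 0 + 2 = 2.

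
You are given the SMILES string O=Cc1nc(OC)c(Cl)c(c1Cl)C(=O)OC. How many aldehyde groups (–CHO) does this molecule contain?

The aldehyde motif appears at heavy-atom position 2 in the SMILES.
Other groups present: 1 ester, 1 ether.
Aldehyde count: 1.

1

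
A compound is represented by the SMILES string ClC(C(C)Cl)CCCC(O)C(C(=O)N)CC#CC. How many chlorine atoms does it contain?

2

Scan the SMILES for Cl atoms (remember two-letter symbols like Cl and Br are single atoms).
Chlorine count: 2.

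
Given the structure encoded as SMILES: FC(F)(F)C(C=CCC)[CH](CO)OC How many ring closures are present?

In SMILES, each pair of matching ring-closure digits denotes one ring-closing bond; the number of such bonds equals the number of independent rings.
Ring-closure bonds here: 0.

0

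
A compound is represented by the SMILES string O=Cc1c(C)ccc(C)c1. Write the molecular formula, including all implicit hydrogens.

C9H10O

Walk through each heavy atom and fill implicit hydrogens from standard valence (C 4, N 3, O 2, S 2, halogen 1); for lowercase aromatic atoms, an aromatic c carries 1 H when it has two neighbours and 0 H with three, and aromatic n carries 0 H:
  atom 1: O, bond orders sum to 2 (valence 2) → 0 H
  atom 2: C, bond orders sum to 3 (valence 4) → 1 H
  atom 3: aromatic c, 3 neighbours → 0 H
  atom 4: aromatic c, 3 neighbours → 0 H
  atom 5: C, bond orders sum to 1 (valence 4) → 3 H
  atom 6: aromatic c, 2 neighbours → 1 H
  atom 7: aromatic c, 2 neighbours → 1 H
  atom 8: aromatic c, 3 neighbours → 0 H
  atom 9: C, bond orders sum to 1 (valence 4) → 3 H
  atom 10: aromatic c, 2 neighbours → 1 H
Totals → C:9, H:10, O:1.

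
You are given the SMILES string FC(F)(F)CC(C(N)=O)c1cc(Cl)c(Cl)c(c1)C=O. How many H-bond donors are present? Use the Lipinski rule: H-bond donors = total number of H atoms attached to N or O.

Donors: find every N or O and count the H atoms it carries.
  atom 8 (N): bond orders sum to 1 → 2 H
  atom 9 (O): bond orders sum to 2 → 0 H
  atom 19 (O): bond orders sum to 2 → 0 H
Lipinski HBD = 2.

2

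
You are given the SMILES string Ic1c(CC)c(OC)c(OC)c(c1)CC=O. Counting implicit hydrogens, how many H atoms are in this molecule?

Walk through each heavy atom and fill implicit hydrogens from standard valence (C 4, N 3, O 2, S 2, halogen 1); for lowercase aromatic atoms, an aromatic c carries 1 H when it has two neighbours and 0 H with three, and aromatic n carries 0 H:
  atom 1: I (halogen, monovalent) → 0 H
  atom 2: aromatic c, 3 neighbours → 0 H
  atom 3: aromatic c, 3 neighbours → 0 H
  atom 4: C, bond orders sum to 2 (valence 4) → 2 H
  atom 5: C, bond orders sum to 1 (valence 4) → 3 H
  atom 6: aromatic c, 3 neighbours → 0 H
  atom 7: O, bond orders sum to 2 (valence 2) → 0 H
  atom 8: C, bond orders sum to 1 (valence 4) → 3 H
  atom 9: aromatic c, 3 neighbours → 0 H
  atom 10: O, bond orders sum to 2 (valence 2) → 0 H
  atom 11: C, bond orders sum to 1 (valence 4) → 3 H
  atom 12: aromatic c, 3 neighbours → 0 H
  atom 13: aromatic c, 2 neighbours → 1 H
  atom 14: C, bond orders sum to 2 (valence 4) → 2 H
  atom 15: C, bond orders sum to 3 (valence 4) → 1 H
  atom 16: O, bond orders sum to 2 (valence 2) → 0 H
Total hydrogens: 15.

15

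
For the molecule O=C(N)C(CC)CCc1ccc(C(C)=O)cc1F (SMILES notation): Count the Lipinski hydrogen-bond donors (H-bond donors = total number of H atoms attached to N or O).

Donors: find every N or O and count the H atoms it carries.
  atom 1 (O): bond orders sum to 2 → 0 H
  atom 3 (N): bond orders sum to 1 → 2 H
  atom 15 (O): bond orders sum to 2 → 0 H
Lipinski HBD = 2.

2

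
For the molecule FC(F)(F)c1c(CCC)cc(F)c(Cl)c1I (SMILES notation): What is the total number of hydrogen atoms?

8

Walk through each heavy atom and fill implicit hydrogens from standard valence (C 4, N 3, O 2, S 2, halogen 1); for lowercase aromatic atoms, an aromatic c carries 1 H when it has two neighbours and 0 H with three, and aromatic n carries 0 H:
  atom 1: F (halogen, monovalent) → 0 H
  atom 2: C, bond orders sum to 4 (valence 4) → 0 H
  atom 3: F (halogen, monovalent) → 0 H
  atom 4: F (halogen, monovalent) → 0 H
  atom 5: aromatic c, 3 neighbours → 0 H
  atom 6: aromatic c, 3 neighbours → 0 H
  atom 7: C, bond orders sum to 2 (valence 4) → 2 H
  atom 8: C, bond orders sum to 2 (valence 4) → 2 H
  atom 9: C, bond orders sum to 1 (valence 4) → 3 H
  atom 10: aromatic c, 2 neighbours → 1 H
  atom 11: aromatic c, 3 neighbours → 0 H
  atom 12: F (halogen, monovalent) → 0 H
  atom 13: aromatic c, 3 neighbours → 0 H
  atom 14: Cl (halogen, monovalent) → 0 H
  atom 15: aromatic c, 3 neighbours → 0 H
  atom 16: I (halogen, monovalent) → 0 H
Total hydrogens: 8.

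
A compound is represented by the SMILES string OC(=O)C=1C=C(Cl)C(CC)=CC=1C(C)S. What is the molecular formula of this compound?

C11H13ClO2S

Walk through each heavy atom and fill implicit hydrogens from standard valence (C 4, N 3, O 2, S 2, halogen 1):
  atom 1: O, bond orders sum to 1 (valence 2) → 1 H
  atom 2: C, bond orders sum to 4 (valence 4) → 0 H
  atom 3: O, bond orders sum to 2 (valence 2) → 0 H
  atom 4: C, bond orders sum to 4 (valence 4) → 0 H
  atom 5: C, bond orders sum to 3 (valence 4) → 1 H
  atom 6: C, bond orders sum to 4 (valence 4) → 0 H
  atom 7: Cl (halogen, monovalent) → 0 H
  atom 8: C, bond orders sum to 4 (valence 4) → 0 H
  atom 9: C, bond orders sum to 2 (valence 4) → 2 H
  atom 10: C, bond orders sum to 1 (valence 4) → 3 H
  atom 11: C, bond orders sum to 3 (valence 4) → 1 H
  atom 12: C, bond orders sum to 4 (valence 4) → 0 H
  atom 13: C, bond orders sum to 3 (valence 4) → 1 H
  atom 14: C, bond orders sum to 1 (valence 4) → 3 H
  atom 15: S, bond orders sum to 1 (valence 2) → 1 H
Totals → C:11, H:13, Cl:1, O:2, S:1.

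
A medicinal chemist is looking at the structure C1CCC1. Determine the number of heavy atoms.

Every atom symbol written in the SMILES (organic subset) is one heavy atom; implicit H are not written.
Heavy atoms by element → C:4.
Total: 4.

4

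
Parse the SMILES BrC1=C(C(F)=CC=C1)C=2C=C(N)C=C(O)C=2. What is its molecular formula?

Walk through each heavy atom and fill implicit hydrogens from standard valence (C 4, N 3, O 2, S 2, halogen 1):
  atom 1: Br (halogen, monovalent) → 0 H
  atom 2: C, bond orders sum to 4 (valence 4) → 0 H
  atom 3: C, bond orders sum to 4 (valence 4) → 0 H
  atom 4: C, bond orders sum to 4 (valence 4) → 0 H
  atom 5: F (halogen, monovalent) → 0 H
  atom 6: C, bond orders sum to 3 (valence 4) → 1 H
  atom 7: C, bond orders sum to 3 (valence 4) → 1 H
  atom 8: C, bond orders sum to 3 (valence 4) → 1 H
  atom 9: C, bond orders sum to 4 (valence 4) → 0 H
  atom 10: C, bond orders sum to 3 (valence 4) → 1 H
  atom 11: C, bond orders sum to 4 (valence 4) → 0 H
  atom 12: N, bond orders sum to 1 (valence 3) → 2 H
  atom 13: C, bond orders sum to 3 (valence 4) → 1 H
  atom 14: C, bond orders sum to 4 (valence 4) → 0 H
  atom 15: O, bond orders sum to 1 (valence 2) → 1 H
  atom 16: C, bond orders sum to 3 (valence 4) → 1 H
Totals → C:12, H:9, Br:1, F:1, N:1, O:1.

C12H9BrFNO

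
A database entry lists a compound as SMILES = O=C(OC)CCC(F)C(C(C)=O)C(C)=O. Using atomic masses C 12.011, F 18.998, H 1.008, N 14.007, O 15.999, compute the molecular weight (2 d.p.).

First, the molecular formula is C10H15FO4 (counting implicit H from valence).
  C: 10 × 12.011 = 120.110
  F: 1 × 18.998 = 18.998
  H: 15 × 1.008 = 15.120
  O: 4 × 15.999 = 63.996
Sum: 10×12.011 + 1×18.998 + 15×1.008 + 4×15.999 = 218.224 → 218.22 g/mol.

218.22 g/mol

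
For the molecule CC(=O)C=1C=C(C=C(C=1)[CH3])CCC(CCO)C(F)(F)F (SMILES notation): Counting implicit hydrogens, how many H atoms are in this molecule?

19

Walk through each heavy atom and fill implicit hydrogens from standard valence (C 4, N 3, O 2, S 2, halogen 1):
  atom 1: C, bond orders sum to 1 (valence 4) → 3 H
  atom 2: C, bond orders sum to 4 (valence 4) → 0 H
  atom 3: O, bond orders sum to 2 (valence 2) → 0 H
  atom 4: C, bond orders sum to 4 (valence 4) → 0 H
  atom 5: C, bond orders sum to 3 (valence 4) → 1 H
  atom 6: C, bond orders sum to 4 (valence 4) → 0 H
  atom 7: C, bond orders sum to 3 (valence 4) → 1 H
  atom 8: C, bond orders sum to 4 (valence 4) → 0 H
  atom 9: C, bond orders sum to 3 (valence 4) → 1 H
  atom 10: C with explicit H count 3
  atom 11: C, bond orders sum to 2 (valence 4) → 2 H
  atom 12: C, bond orders sum to 2 (valence 4) → 2 H
  atom 13: C, bond orders sum to 3 (valence 4) → 1 H
  atom 14: C, bond orders sum to 2 (valence 4) → 2 H
  atom 15: C, bond orders sum to 2 (valence 4) → 2 H
  atom 16: O, bond orders sum to 1 (valence 2) → 1 H
  atom 17: C, bond orders sum to 4 (valence 4) → 0 H
  atom 18: F (halogen, monovalent) → 0 H
  atom 19: F (halogen, monovalent) → 0 H
  atom 20: F (halogen, monovalent) → 0 H
Total hydrogens: 19.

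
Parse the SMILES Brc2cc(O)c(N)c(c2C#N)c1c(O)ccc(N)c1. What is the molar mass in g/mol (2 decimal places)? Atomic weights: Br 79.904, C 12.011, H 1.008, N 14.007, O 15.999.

First, the molecular formula is C13H10BrN3O2 (counting implicit H from valence).
  Br: 1 × 79.904 = 79.904
  C: 13 × 12.011 = 156.143
  H: 10 × 1.008 = 10.080
  N: 3 × 14.007 = 42.021
  O: 2 × 15.999 = 31.998
Sum: 1×79.904 + 13×12.011 + 10×1.008 + 3×14.007 + 2×15.999 = 320.146 → 320.15 g/mol.

320.15 g/mol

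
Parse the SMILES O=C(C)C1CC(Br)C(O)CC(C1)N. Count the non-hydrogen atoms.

Every atom symbol written in the SMILES (organic subset) is one heavy atom; implicit H are not written.
Heavy atoms by element → Br:1, C:9, N:1, O:2.
Total: 13.

13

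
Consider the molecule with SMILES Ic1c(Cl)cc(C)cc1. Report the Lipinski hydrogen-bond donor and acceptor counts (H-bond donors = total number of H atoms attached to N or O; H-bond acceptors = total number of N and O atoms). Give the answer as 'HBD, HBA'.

Donors: find every N or O and count the H atoms it carries.
  (no N or O atoms present)
Lipinski HBD = 0.
Acceptors: N atoms = 0, O atoms = 0 → HBA = 0.

0, 0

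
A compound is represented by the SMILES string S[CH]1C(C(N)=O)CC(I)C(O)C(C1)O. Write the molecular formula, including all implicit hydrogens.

Walk through each heavy atom and fill implicit hydrogens from standard valence (C 4, N 3, O 2, S 2, halogen 1):
  atom 1: S, bond orders sum to 1 (valence 2) → 1 H
  atom 2: C with explicit H count 1
  atom 3: C, bond orders sum to 3 (valence 4) → 1 H
  atom 4: C, bond orders sum to 4 (valence 4) → 0 H
  atom 5: N, bond orders sum to 1 (valence 3) → 2 H
  atom 6: O, bond orders sum to 2 (valence 2) → 0 H
  atom 7: C, bond orders sum to 2 (valence 4) → 2 H
  atom 8: C, bond orders sum to 3 (valence 4) → 1 H
  atom 9: I (halogen, monovalent) → 0 H
  atom 10: C, bond orders sum to 3 (valence 4) → 1 H
  atom 11: O, bond orders sum to 1 (valence 2) → 1 H
  atom 12: C, bond orders sum to 3 (valence 4) → 1 H
  atom 13: C, bond orders sum to 2 (valence 4) → 2 H
  atom 14: O, bond orders sum to 1 (valence 2) → 1 H
Totals → C:8, H:14, I:1, N:1, O:3, S:1.

C8H14INO3S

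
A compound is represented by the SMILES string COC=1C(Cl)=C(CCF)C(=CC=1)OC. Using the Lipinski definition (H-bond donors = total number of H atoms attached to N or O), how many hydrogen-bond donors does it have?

0

Donors: find every N or O and count the H atoms it carries.
  atom 2 (O): bond orders sum to 2 → 0 H
  atom 13 (O): bond orders sum to 2 → 0 H
Lipinski HBD = 0.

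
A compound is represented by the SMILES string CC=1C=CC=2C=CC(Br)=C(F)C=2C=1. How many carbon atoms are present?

Count every carbon token in the SMILES (each C, including those in ring-closure positions and inside branches).
Carbon count: 11.

11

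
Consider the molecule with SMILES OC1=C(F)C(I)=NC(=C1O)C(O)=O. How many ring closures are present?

In SMILES, each pair of matching ring-closure digits denotes one ring-closing bond; the number of such bonds equals the number of independent rings.
Ring-closure bonds here: 1.

1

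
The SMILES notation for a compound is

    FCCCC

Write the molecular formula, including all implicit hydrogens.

C4H9F

Walk through each heavy atom and fill implicit hydrogens from standard valence (C 4, N 3, O 2, S 2, halogen 1):
  atom 1: F (halogen, monovalent) → 0 H
  atom 2: C, bond orders sum to 2 (valence 4) → 2 H
  atom 3: C, bond orders sum to 2 (valence 4) → 2 H
  atom 4: C, bond orders sum to 2 (valence 4) → 2 H
  atom 5: C, bond orders sum to 1 (valence 4) → 3 H
Totals → C:4, H:9, F:1.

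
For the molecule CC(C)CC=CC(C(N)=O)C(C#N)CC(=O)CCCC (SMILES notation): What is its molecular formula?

C16H26N2O2

Walk through each heavy atom and fill implicit hydrogens from standard valence (C 4, N 3, O 2, S 2, halogen 1):
  atom 1: C, bond orders sum to 1 (valence 4) → 3 H
  atom 2: C, bond orders sum to 3 (valence 4) → 1 H
  atom 3: C, bond orders sum to 1 (valence 4) → 3 H
  atom 4: C, bond orders sum to 2 (valence 4) → 2 H
  atom 5: C, bond orders sum to 3 (valence 4) → 1 H
  atom 6: C, bond orders sum to 3 (valence 4) → 1 H
  atom 7: C, bond orders sum to 3 (valence 4) → 1 H
  atom 8: C, bond orders sum to 4 (valence 4) → 0 H
  atom 9: N, bond orders sum to 1 (valence 3) → 2 H
  atom 10: O, bond orders sum to 2 (valence 2) → 0 H
  atom 11: C, bond orders sum to 3 (valence 4) → 1 H
  atom 12: C, bond orders sum to 4 (valence 4) → 0 H
  atom 13: N, bond orders sum to 3 (valence 3) → 0 H
  atom 14: C, bond orders sum to 2 (valence 4) → 2 H
  atom 15: C, bond orders sum to 4 (valence 4) → 0 H
  atom 16: O, bond orders sum to 2 (valence 2) → 0 H
  atom 17: C, bond orders sum to 2 (valence 4) → 2 H
  atom 18: C, bond orders sum to 2 (valence 4) → 2 H
  atom 19: C, bond orders sum to 2 (valence 4) → 2 H
  atom 20: C, bond orders sum to 1 (valence 4) → 3 H
Totals → C:16, H:26, N:2, O:2.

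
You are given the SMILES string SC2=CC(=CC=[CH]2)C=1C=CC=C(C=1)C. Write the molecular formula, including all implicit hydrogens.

Walk through each heavy atom and fill implicit hydrogens from standard valence (C 4, N 3, O 2, S 2, halogen 1):
  atom 1: S, bond orders sum to 1 (valence 2) → 1 H
  atom 2: C, bond orders sum to 4 (valence 4) → 0 H
  atom 3: C, bond orders sum to 3 (valence 4) → 1 H
  atom 4: C, bond orders sum to 4 (valence 4) → 0 H
  atom 5: C, bond orders sum to 3 (valence 4) → 1 H
  atom 6: C, bond orders sum to 3 (valence 4) → 1 H
  atom 7: C with explicit H count 1
  atom 8: C, bond orders sum to 4 (valence 4) → 0 H
  atom 9: C, bond orders sum to 3 (valence 4) → 1 H
  atom 10: C, bond orders sum to 3 (valence 4) → 1 H
  atom 11: C, bond orders sum to 3 (valence 4) → 1 H
  atom 12: C, bond orders sum to 4 (valence 4) → 0 H
  atom 13: C, bond orders sum to 3 (valence 4) → 1 H
  atom 14: C, bond orders sum to 1 (valence 4) → 3 H
Totals → C:13, H:12, S:1.

C13H12S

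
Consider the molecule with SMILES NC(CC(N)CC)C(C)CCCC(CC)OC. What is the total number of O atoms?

1

Scan the SMILES for O atoms (remember two-letter symbols like Cl and Br are single atoms).
Oxygen count: 1.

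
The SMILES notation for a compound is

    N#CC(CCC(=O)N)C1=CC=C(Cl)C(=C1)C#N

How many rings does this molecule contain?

In SMILES, each pair of matching ring-closure digits denotes one ring-closing bond; the number of such bonds equals the number of independent rings.
Ring-closure bonds here: 1.

1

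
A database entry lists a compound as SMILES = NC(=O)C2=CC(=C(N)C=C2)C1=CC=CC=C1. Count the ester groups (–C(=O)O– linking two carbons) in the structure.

Scan the SMILES for the ester motif — none present.
Groups that are present: 1 amide, 1 primary amine.

0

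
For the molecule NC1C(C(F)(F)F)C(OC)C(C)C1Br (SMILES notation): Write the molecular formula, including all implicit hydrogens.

Walk through each heavy atom and fill implicit hydrogens from standard valence (C 4, N 3, O 2, S 2, halogen 1):
  atom 1: N, bond orders sum to 1 (valence 3) → 2 H
  atom 2: C, bond orders sum to 3 (valence 4) → 1 H
  atom 3: C, bond orders sum to 3 (valence 4) → 1 H
  atom 4: C, bond orders sum to 4 (valence 4) → 0 H
  atom 5: F (halogen, monovalent) → 0 H
  atom 6: F (halogen, monovalent) → 0 H
  atom 7: F (halogen, monovalent) → 0 H
  atom 8: C, bond orders sum to 3 (valence 4) → 1 H
  atom 9: O, bond orders sum to 2 (valence 2) → 0 H
  atom 10: C, bond orders sum to 1 (valence 4) → 3 H
  atom 11: C, bond orders sum to 3 (valence 4) → 1 H
  atom 12: C, bond orders sum to 1 (valence 4) → 3 H
  atom 13: C, bond orders sum to 3 (valence 4) → 1 H
  atom 14: Br (halogen, monovalent) → 0 H
Totals → C:8, H:13, Br:1, F:3, N:1, O:1.
In Hill order: C8H13BrF3NO.

C8H13BrF3NO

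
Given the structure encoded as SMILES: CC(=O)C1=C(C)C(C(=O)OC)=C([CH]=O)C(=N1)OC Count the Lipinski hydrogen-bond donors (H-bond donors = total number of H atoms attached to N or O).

0

Donors: find every N or O and count the H atoms it carries.
  atom 3 (O): bond orders sum to 2 → 0 H
  atom 9 (O): bond orders sum to 2 → 0 H
  atom 10 (O): bond orders sum to 2 → 0 H
  atom 14 (O): bond orders sum to 2 → 0 H
  atom 16 (N): bond orders sum to 3 → 0 H
  atom 17 (O): bond orders sum to 2 → 0 H
Lipinski HBD = 0.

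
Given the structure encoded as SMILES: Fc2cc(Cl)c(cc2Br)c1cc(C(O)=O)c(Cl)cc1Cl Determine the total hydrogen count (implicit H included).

5

Walk through each heavy atom and fill implicit hydrogens from standard valence (C 4, N 3, O 2, S 2, halogen 1); for lowercase aromatic atoms, an aromatic c carries 1 H when it has two neighbours and 0 H with three, and aromatic n carries 0 H:
  atom 1: F (halogen, monovalent) → 0 H
  atom 2: aromatic c, 3 neighbours → 0 H
  atom 3: aromatic c, 2 neighbours → 1 H
  atom 4: aromatic c, 3 neighbours → 0 H
  atom 5: Cl (halogen, monovalent) → 0 H
  atom 6: aromatic c, 3 neighbours → 0 H
  atom 7: aromatic c, 2 neighbours → 1 H
  atom 8: aromatic c, 3 neighbours → 0 H
  atom 9: Br (halogen, monovalent) → 0 H
  atom 10: aromatic c, 3 neighbours → 0 H
  atom 11: aromatic c, 2 neighbours → 1 H
  atom 12: aromatic c, 3 neighbours → 0 H
  atom 13: C, bond orders sum to 4 (valence 4) → 0 H
  atom 14: O, bond orders sum to 1 (valence 2) → 1 H
  atom 15: O, bond orders sum to 2 (valence 2) → 0 H
  atom 16: aromatic c, 3 neighbours → 0 H
  atom 17: Cl (halogen, monovalent) → 0 H
  atom 18: aromatic c, 2 neighbours → 1 H
  atom 19: aromatic c, 3 neighbours → 0 H
  atom 20: Cl (halogen, monovalent) → 0 H
Total hydrogens: 5.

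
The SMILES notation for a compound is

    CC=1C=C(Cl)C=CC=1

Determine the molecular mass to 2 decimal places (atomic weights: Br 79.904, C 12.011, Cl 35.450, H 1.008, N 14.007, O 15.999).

126.58 g/mol

First, the molecular formula is C7H7Cl (counting implicit H from valence).
  C: 7 × 12.011 = 84.077
  Cl: 1 × 35.450 = 35.450
  H: 7 × 1.008 = 7.056
Sum: 7×12.011 + 1×35.450 + 7×1.008 = 126.583 → 126.58 g/mol.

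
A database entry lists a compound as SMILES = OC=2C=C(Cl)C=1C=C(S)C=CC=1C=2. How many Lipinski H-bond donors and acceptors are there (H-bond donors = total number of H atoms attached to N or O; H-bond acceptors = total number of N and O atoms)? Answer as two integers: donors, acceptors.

Donors: find every N or O and count the H atoms it carries.
  atom 1 (O): bond orders sum to 1 → 1 H
Lipinski HBD = 1.
Acceptors: N atoms = 0, O atoms = 1 → HBA = 1.

1, 1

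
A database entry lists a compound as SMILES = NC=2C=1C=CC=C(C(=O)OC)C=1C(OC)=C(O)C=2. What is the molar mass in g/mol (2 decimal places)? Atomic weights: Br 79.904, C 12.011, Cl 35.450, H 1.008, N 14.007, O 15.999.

247.25 g/mol

First, the molecular formula is C13H13NO4 (counting implicit H from valence).
  C: 13 × 12.011 = 156.143
  H: 13 × 1.008 = 13.104
  N: 1 × 14.007 = 14.007
  O: 4 × 15.999 = 63.996
Sum: 13×12.011 + 13×1.008 + 1×14.007 + 4×15.999 = 247.250 → 247.25 g/mol.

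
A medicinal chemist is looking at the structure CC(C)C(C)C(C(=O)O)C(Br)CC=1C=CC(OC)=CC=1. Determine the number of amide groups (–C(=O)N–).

0

Scan the SMILES for the amide motif — none present.
Groups that are present: 1 carboxylic acid, 1 ether.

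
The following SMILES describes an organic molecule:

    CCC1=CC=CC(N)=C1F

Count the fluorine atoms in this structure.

1

Scan the SMILES for F atoms (remember two-letter symbols like Cl and Br are single atoms).
Fluorine count: 1.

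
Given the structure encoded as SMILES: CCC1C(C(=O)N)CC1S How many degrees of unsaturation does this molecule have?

Molecular formula: C7H13NOS.
DoU = (2C + 2 + N − H − X) / 2, where X is the halogen count and O/S are ignored.
    = (2·7 + 2 + 1 − 13 − 0) / 2 = 4 / 2 = 2.

2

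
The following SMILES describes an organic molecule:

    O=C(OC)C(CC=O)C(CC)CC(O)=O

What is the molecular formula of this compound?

Walk through each heavy atom and fill implicit hydrogens from standard valence (C 4, N 3, O 2, S 2, halogen 1):
  atom 1: O, bond orders sum to 2 (valence 2) → 0 H
  atom 2: C, bond orders sum to 4 (valence 4) → 0 H
  atom 3: O, bond orders sum to 2 (valence 2) → 0 H
  atom 4: C, bond orders sum to 1 (valence 4) → 3 H
  atom 5: C, bond orders sum to 3 (valence 4) → 1 H
  atom 6: C, bond orders sum to 2 (valence 4) → 2 H
  atom 7: C, bond orders sum to 3 (valence 4) → 1 H
  atom 8: O, bond orders sum to 2 (valence 2) → 0 H
  atom 9: C, bond orders sum to 3 (valence 4) → 1 H
  atom 10: C, bond orders sum to 2 (valence 4) → 2 H
  atom 11: C, bond orders sum to 1 (valence 4) → 3 H
  atom 12: C, bond orders sum to 2 (valence 4) → 2 H
  atom 13: C, bond orders sum to 4 (valence 4) → 0 H
  atom 14: O, bond orders sum to 1 (valence 2) → 1 H
  atom 15: O, bond orders sum to 2 (valence 2) → 0 H
Totals → C:10, H:16, O:5.
In Hill order: C10H16O5.

C10H16O5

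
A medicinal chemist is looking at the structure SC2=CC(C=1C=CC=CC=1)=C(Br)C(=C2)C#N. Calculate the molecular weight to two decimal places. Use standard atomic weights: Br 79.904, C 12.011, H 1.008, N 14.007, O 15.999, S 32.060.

290.18 g/mol

First, the molecular formula is C13H8BrNS (counting implicit H from valence).
  Br: 1 × 79.904 = 79.904
  C: 13 × 12.011 = 156.143
  H: 8 × 1.008 = 8.064
  N: 1 × 14.007 = 14.007
  S: 1 × 32.060 = 32.060
Sum: 1×79.904 + 13×12.011 + 8×1.008 + 1×14.007 + 1×32.060 = 290.178 → 290.18 g/mol.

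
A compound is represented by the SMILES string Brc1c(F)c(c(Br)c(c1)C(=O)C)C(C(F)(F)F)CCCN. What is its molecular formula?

C13H13Br2F4NO

Walk through each heavy atom and fill implicit hydrogens from standard valence (C 4, N 3, O 2, S 2, halogen 1); for lowercase aromatic atoms, an aromatic c carries 1 H when it has two neighbours and 0 H with three, and aromatic n carries 0 H:
  atom 1: Br (halogen, monovalent) → 0 H
  atom 2: aromatic c, 3 neighbours → 0 H
  atom 3: aromatic c, 3 neighbours → 0 H
  atom 4: F (halogen, monovalent) → 0 H
  atom 5: aromatic c, 3 neighbours → 0 H
  atom 6: aromatic c, 3 neighbours → 0 H
  atom 7: Br (halogen, monovalent) → 0 H
  atom 8: aromatic c, 3 neighbours → 0 H
  atom 9: aromatic c, 2 neighbours → 1 H
  atom 10: C, bond orders sum to 4 (valence 4) → 0 H
  atom 11: O, bond orders sum to 2 (valence 2) → 0 H
  atom 12: C, bond orders sum to 1 (valence 4) → 3 H
  atom 13: C, bond orders sum to 3 (valence 4) → 1 H
  atom 14: C, bond orders sum to 4 (valence 4) → 0 H
  atom 15: F (halogen, monovalent) → 0 H
  atom 16: F (halogen, monovalent) → 0 H
  atom 17: F (halogen, monovalent) → 0 H
  atom 18: C, bond orders sum to 2 (valence 4) → 2 H
  atom 19: C, bond orders sum to 2 (valence 4) → 2 H
  atom 20: C, bond orders sum to 2 (valence 4) → 2 H
  atom 21: N, bond orders sum to 1 (valence 3) → 2 H
Totals → C:13, H:13, Br:2, F:4, N:1, O:1.
In Hill order: C13H13Br2F4NO.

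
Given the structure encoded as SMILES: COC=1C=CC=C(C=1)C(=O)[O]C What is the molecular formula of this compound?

C9H10O3

Walk through each heavy atom and fill implicit hydrogens from standard valence (C 4, N 3, O 2, S 2, halogen 1):
  atom 1: C, bond orders sum to 1 (valence 4) → 3 H
  atom 2: O, bond orders sum to 2 (valence 2) → 0 H
  atom 3: C, bond orders sum to 4 (valence 4) → 0 H
  atom 4: C, bond orders sum to 3 (valence 4) → 1 H
  atom 5: C, bond orders sum to 3 (valence 4) → 1 H
  atom 6: C, bond orders sum to 3 (valence 4) → 1 H
  atom 7: C, bond orders sum to 4 (valence 4) → 0 H
  atom 8: C, bond orders sum to 3 (valence 4) → 1 H
  atom 9: C, bond orders sum to 4 (valence 4) → 0 H
  atom 10: O, bond orders sum to 2 (valence 2) → 0 H
  atom 11: O with explicit H count 0
  atom 12: C, bond orders sum to 1 (valence 4) → 3 H
Totals → C:9, H:10, O:3.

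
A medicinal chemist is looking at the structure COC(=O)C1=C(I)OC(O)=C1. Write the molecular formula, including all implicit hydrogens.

C6H5IO4

Walk through each heavy atom and fill implicit hydrogens from standard valence (C 4, N 3, O 2, S 2, halogen 1):
  atom 1: C, bond orders sum to 1 (valence 4) → 3 H
  atom 2: O, bond orders sum to 2 (valence 2) → 0 H
  atom 3: C, bond orders sum to 4 (valence 4) → 0 H
  atom 4: O, bond orders sum to 2 (valence 2) → 0 H
  atom 5: C, bond orders sum to 4 (valence 4) → 0 H
  atom 6: C, bond orders sum to 4 (valence 4) → 0 H
  atom 7: I (halogen, monovalent) → 0 H
  atom 8: O, bond orders sum to 2 (valence 2) → 0 H
  atom 9: C, bond orders sum to 4 (valence 4) → 0 H
  atom 10: O, bond orders sum to 1 (valence 2) → 1 H
  atom 11: C, bond orders sum to 3 (valence 4) → 1 H
Totals → C:6, H:5, I:1, O:4.
In Hill order: C6H5IO4.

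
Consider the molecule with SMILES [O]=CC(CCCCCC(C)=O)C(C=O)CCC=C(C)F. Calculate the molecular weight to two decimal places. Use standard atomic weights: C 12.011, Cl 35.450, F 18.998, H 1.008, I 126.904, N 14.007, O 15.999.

First, the molecular formula is C16H25FO3 (counting implicit H from valence).
  C: 16 × 12.011 = 192.176
  F: 1 × 18.998 = 18.998
  H: 25 × 1.008 = 25.200
  O: 3 × 15.999 = 47.997
Sum: 16×12.011 + 1×18.998 + 25×1.008 + 3×15.999 = 284.371 → 284.37 g/mol.

284.37 g/mol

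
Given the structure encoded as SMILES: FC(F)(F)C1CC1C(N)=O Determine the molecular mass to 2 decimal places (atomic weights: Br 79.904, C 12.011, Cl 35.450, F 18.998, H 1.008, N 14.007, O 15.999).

153.10 g/mol

First, the molecular formula is C5H6F3NO (counting implicit H from valence).
  C: 5 × 12.011 = 60.055
  F: 3 × 18.998 = 56.994
  H: 6 × 1.008 = 6.048
  N: 1 × 14.007 = 14.007
  O: 1 × 15.999 = 15.999
Sum: 5×12.011 + 3×18.998 + 6×1.008 + 1×14.007 + 1×15.999 = 153.103 → 153.10 g/mol.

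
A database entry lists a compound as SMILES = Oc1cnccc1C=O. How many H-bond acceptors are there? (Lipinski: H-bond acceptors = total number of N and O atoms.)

3

N atoms: 1; O atoms: 2.
Lipinski HBA = 1 + 2 = 3.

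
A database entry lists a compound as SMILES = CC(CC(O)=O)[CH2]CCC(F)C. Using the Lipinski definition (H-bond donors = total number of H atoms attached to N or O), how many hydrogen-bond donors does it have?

Donors: find every N or O and count the H atoms it carries.
  atom 5 (O): bond orders sum to 1 → 1 H
  atom 6 (O): bond orders sum to 2 → 0 H
Lipinski HBD = 1.

1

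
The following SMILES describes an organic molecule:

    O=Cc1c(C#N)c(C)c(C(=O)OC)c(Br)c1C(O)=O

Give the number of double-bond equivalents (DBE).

9

Molecular formula: C12H8BrNO5.
DoU = (2C + 2 + N − H − X) / 2, where X is the halogen count and O/S are ignored.
    = (2·12 + 2 + 1 − 8 − 1) / 2 = 18 / 2 = 9.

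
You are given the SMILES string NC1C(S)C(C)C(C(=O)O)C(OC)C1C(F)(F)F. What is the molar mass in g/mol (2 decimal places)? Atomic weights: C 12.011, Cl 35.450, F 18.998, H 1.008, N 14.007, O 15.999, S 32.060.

First, the molecular formula is C10H16F3NO3S (counting implicit H from valence).
  C: 10 × 12.011 = 120.110
  F: 3 × 18.998 = 56.994
  H: 16 × 1.008 = 16.128
  N: 1 × 14.007 = 14.007
  O: 3 × 15.999 = 47.997
  S: 1 × 32.060 = 32.060
Sum: 10×12.011 + 3×18.998 + 16×1.008 + 1×14.007 + 3×15.999 + 1×32.060 = 287.296 → 287.30 g/mol.

287.30 g/mol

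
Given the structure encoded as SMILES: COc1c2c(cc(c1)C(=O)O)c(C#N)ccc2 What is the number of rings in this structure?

In SMILES, each pair of matching ring-closure digits denotes one ring-closing bond; the number of such bonds equals the number of independent rings.
Ring-closure bonds here: 2.

2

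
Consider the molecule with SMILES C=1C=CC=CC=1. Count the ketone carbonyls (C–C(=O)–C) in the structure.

Scan the SMILES for the ketone motif — none present.

0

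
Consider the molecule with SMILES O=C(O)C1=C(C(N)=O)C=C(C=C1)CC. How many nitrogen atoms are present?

Scan the SMILES for N atoms (remember two-letter symbols like Cl and Br are single atoms).
Nitrogen count: 1.

1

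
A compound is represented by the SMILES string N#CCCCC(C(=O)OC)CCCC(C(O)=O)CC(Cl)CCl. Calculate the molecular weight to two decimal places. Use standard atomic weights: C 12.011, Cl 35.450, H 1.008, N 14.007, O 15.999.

First, the molecular formula is C15H23Cl2NO4 (counting implicit H from valence).
  C: 15 × 12.011 = 180.165
  Cl: 2 × 35.450 = 70.900
  H: 23 × 1.008 = 23.184
  N: 1 × 14.007 = 14.007
  O: 4 × 15.999 = 63.996
Sum: 15×12.011 + 2×35.450 + 23×1.008 + 1×14.007 + 4×15.999 = 352.252 → 352.25 g/mol.

352.25 g/mol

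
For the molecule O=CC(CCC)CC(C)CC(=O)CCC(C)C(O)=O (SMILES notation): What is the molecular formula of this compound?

C15H26O4

Walk through each heavy atom and fill implicit hydrogens from standard valence (C 4, N 3, O 2, S 2, halogen 1):
  atom 1: O, bond orders sum to 2 (valence 2) → 0 H
  atom 2: C, bond orders sum to 3 (valence 4) → 1 H
  atom 3: C, bond orders sum to 3 (valence 4) → 1 H
  atom 4: C, bond orders sum to 2 (valence 4) → 2 H
  atom 5: C, bond orders sum to 2 (valence 4) → 2 H
  atom 6: C, bond orders sum to 1 (valence 4) → 3 H
  atom 7: C, bond orders sum to 2 (valence 4) → 2 H
  atom 8: C, bond orders sum to 3 (valence 4) → 1 H
  atom 9: C, bond orders sum to 1 (valence 4) → 3 H
  atom 10: C, bond orders sum to 2 (valence 4) → 2 H
  atom 11: C, bond orders sum to 4 (valence 4) → 0 H
  atom 12: O, bond orders sum to 2 (valence 2) → 0 H
  atom 13: C, bond orders sum to 2 (valence 4) → 2 H
  atom 14: C, bond orders sum to 2 (valence 4) → 2 H
  atom 15: C, bond orders sum to 3 (valence 4) → 1 H
  atom 16: C, bond orders sum to 1 (valence 4) → 3 H
  atom 17: C, bond orders sum to 4 (valence 4) → 0 H
  atom 18: O, bond orders sum to 1 (valence 2) → 1 H
  atom 19: O, bond orders sum to 2 (valence 2) → 0 H
Totals → C:15, H:26, O:4.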